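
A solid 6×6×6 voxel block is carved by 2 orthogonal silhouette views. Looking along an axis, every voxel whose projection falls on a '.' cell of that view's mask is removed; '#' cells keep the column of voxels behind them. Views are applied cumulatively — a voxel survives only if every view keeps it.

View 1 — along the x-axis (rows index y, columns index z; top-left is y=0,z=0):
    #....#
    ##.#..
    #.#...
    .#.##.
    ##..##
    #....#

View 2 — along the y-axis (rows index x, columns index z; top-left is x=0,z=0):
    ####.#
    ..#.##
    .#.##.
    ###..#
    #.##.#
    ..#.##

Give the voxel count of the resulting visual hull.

initial block: 6^3 = 216
step 1: project along x, AND mask (16/36) → |grid| = 96
step 2: project along y, AND mask (22/36) → |grid| = 56

remaining voxels: 56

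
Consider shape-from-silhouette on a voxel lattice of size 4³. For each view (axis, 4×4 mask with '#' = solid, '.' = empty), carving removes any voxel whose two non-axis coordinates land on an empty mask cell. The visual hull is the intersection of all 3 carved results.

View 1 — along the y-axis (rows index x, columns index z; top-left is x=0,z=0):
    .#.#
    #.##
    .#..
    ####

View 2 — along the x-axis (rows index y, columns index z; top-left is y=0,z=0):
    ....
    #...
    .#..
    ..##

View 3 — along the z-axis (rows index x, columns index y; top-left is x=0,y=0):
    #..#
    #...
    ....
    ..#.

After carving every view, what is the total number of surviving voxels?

initial block: 4^3 = 64
  1. axis=1 (XZ plane), |mask|=10  ⇒  voxels=40
  2. axis=0 (YZ plane), |mask|=4  ⇒  voxels=10
  3. axis=2 (XY plane), |mask|=4  ⇒  voxels=2

remaining voxels: 2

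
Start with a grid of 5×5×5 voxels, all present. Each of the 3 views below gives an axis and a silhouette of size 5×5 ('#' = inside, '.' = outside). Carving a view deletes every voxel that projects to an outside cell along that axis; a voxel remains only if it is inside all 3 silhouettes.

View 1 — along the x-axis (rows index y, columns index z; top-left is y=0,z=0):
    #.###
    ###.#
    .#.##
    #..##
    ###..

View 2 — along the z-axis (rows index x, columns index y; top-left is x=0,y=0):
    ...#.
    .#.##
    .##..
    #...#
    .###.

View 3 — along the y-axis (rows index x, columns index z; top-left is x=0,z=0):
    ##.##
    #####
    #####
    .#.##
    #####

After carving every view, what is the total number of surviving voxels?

initial block: 5^3 = 125
after view 1 [x-axis, 17 of 25 cells solid] → remaining = 85
after view 2 [z-axis, 11 of 25 cells solid] → remaining = 37
after view 3 [y-axis, 22 of 25 cells solid] → remaining = 33

remaining voxels: 33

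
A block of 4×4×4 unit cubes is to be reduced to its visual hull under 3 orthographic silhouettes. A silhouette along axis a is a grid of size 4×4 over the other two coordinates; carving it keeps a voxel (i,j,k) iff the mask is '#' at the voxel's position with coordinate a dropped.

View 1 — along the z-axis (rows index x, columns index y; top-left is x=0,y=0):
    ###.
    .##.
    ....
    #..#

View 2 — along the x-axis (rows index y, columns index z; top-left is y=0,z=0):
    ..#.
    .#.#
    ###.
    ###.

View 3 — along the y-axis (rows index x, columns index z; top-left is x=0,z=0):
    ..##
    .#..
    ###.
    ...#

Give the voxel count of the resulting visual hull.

initial block: 4^3 = 64
[1] z-view keeps 7 columns → grid now 28
[2] x-view keeps 9 columns → grid now 15
[3] y-view keeps 7 columns → grid now 5

voxel count = 5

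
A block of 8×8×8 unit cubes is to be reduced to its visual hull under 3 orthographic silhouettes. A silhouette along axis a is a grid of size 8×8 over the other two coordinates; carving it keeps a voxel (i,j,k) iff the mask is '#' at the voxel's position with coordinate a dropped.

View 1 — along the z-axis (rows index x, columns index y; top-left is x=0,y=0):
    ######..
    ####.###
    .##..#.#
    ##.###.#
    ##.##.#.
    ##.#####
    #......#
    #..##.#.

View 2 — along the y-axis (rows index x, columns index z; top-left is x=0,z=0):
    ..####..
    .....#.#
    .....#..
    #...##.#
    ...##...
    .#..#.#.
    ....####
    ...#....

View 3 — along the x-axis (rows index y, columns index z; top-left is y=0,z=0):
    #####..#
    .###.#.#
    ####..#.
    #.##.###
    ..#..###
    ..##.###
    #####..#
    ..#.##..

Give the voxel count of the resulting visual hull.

initial block: 8^3 = 512
[1] z-view keeps 41 columns → grid now 328
[2] y-view keeps 21 columns → grid now 109
[3] x-view keeps 40 columns → grid now 64

voxel count = 64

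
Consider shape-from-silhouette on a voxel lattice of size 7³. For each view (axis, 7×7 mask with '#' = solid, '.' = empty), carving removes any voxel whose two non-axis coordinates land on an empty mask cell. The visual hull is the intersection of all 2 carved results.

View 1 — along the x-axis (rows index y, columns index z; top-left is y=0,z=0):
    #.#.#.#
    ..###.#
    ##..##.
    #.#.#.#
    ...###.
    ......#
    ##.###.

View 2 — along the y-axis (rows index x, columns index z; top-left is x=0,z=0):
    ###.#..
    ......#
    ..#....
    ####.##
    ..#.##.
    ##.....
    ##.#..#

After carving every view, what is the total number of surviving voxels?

initial block: 7^3 = 343
  1. axis=0 (YZ plane), |mask|=25  ⇒  voxels=175
  2. axis=1 (XZ plane), |mask|=21  ⇒  voxels=72

|visual hull| = 72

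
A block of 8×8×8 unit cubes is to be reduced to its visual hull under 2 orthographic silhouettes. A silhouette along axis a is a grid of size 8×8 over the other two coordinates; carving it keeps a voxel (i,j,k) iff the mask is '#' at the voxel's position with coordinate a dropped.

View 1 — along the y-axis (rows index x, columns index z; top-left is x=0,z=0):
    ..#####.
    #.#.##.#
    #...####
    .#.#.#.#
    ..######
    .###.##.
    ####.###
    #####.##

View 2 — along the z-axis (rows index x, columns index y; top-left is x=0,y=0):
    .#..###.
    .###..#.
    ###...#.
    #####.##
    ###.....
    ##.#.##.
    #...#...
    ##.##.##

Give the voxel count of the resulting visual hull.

before carving: 512 voxels (8×8×8)
step 1: project along y, AND mask (44/64) → |grid| = 352
step 2: project along z, AND mask (35/64) → |grid| = 187

remaining voxels: 187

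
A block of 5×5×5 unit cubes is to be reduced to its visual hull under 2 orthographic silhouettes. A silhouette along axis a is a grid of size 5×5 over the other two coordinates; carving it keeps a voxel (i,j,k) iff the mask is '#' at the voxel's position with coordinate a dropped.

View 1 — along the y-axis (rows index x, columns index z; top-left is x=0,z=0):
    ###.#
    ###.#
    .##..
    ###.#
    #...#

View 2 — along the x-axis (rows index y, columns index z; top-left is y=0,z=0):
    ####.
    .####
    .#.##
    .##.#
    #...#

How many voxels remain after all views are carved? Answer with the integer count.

full grid |V| = 125
step 1: project along y, AND mask (16/25) → |grid| = 80
step 2: project along x, AND mask (16/25) → |grid| = 52

|visual hull| = 52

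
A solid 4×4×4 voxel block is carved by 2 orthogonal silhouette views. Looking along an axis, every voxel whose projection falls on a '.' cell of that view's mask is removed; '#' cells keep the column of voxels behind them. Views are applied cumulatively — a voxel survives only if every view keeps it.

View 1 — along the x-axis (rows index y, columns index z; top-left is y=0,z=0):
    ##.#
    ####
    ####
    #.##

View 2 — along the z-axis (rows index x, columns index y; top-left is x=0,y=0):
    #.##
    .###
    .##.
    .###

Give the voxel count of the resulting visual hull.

40 voxels

before carving: 64 voxels (4×4×4)
after view 1 [x-axis, 14 of 16 cells solid] → remaining = 56
after view 2 [z-axis, 11 of 16 cells solid] → remaining = 40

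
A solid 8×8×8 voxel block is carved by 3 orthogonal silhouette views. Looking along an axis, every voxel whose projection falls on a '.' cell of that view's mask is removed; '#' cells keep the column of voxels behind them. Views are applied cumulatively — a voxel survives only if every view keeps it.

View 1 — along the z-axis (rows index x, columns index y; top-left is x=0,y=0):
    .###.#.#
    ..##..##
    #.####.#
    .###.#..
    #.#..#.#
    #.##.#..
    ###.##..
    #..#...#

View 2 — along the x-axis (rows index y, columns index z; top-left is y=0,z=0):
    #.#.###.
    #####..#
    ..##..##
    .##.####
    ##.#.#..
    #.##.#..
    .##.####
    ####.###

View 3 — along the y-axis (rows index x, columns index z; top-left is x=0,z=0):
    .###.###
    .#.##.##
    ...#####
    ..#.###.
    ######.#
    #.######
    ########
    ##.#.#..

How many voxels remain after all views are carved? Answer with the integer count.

before carving: 512 voxels (8×8×8)
carve view 1 (along z, XY-mask fill 35/64): 280 voxels remain
carve view 2 (along x, YZ-mask fill 42/64): 180 voxels remain
carve view 3 (along y, XZ-mask fill 46/64): 131 voxels remain

voxel count = 131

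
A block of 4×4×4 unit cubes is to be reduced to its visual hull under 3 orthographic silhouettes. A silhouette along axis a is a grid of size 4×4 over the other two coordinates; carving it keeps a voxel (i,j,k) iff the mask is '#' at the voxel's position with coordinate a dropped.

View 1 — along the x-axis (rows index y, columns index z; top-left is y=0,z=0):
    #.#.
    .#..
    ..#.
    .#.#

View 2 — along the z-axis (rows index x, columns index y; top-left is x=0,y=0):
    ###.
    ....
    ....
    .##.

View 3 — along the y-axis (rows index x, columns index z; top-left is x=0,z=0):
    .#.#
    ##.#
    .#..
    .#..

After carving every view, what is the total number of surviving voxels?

full grid |V| = 64
[1] x-view keeps 6 columns → grid now 24
[2] z-view keeps 5 columns → grid now 6
[3] y-view keeps 7 columns → grid now 2

|visual hull| = 2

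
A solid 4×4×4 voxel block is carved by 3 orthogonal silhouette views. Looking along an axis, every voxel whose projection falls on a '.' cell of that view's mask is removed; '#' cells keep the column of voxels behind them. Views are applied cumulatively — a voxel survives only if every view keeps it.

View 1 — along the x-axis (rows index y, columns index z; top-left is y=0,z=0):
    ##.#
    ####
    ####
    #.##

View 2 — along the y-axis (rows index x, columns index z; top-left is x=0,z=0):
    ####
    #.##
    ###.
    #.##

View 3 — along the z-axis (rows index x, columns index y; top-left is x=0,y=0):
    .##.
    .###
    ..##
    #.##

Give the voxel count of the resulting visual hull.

30 voxels

before carving: 64 voxels (4×4×4)
  1. axis=0 (YZ plane), |mask|=14  ⇒  voxels=56
  2. axis=1 (XZ plane), |mask|=13  ⇒  voxels=46
  3. axis=2 (XY plane), |mask|=10  ⇒  voxels=30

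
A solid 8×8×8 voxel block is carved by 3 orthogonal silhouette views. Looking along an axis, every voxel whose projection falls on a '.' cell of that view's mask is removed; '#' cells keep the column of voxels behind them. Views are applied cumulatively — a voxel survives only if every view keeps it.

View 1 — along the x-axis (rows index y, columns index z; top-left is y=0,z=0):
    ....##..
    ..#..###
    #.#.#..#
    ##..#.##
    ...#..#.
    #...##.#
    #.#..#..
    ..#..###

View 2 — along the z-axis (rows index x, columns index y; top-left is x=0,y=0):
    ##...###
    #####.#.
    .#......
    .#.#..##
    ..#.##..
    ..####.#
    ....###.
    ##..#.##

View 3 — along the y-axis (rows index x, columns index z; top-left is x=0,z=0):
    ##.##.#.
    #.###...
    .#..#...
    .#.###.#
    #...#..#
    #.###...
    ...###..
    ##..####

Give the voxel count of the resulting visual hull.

voxel count = 54

start: 8×8×8 = 512 voxels
carve view 1 (along x, YZ-mask fill 28/64): 224 voxels remain
carve view 2 (along z, XY-mask fill 32/64): 110 voxels remain
carve view 3 (along y, XZ-mask fill 32/64): 54 voxels remain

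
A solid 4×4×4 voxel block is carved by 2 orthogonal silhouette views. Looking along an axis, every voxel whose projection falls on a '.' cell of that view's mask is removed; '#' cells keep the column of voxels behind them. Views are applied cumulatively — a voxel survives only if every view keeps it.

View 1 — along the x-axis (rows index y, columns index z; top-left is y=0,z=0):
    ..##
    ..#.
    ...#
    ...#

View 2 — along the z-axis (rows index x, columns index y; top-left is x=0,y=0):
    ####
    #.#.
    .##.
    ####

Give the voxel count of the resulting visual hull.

15 voxels

start: 4×4×4 = 64 voxels
carve view 1 (along x, YZ-mask fill 5/16): 20 voxels remain
carve view 2 (along z, XY-mask fill 12/16): 15 voxels remain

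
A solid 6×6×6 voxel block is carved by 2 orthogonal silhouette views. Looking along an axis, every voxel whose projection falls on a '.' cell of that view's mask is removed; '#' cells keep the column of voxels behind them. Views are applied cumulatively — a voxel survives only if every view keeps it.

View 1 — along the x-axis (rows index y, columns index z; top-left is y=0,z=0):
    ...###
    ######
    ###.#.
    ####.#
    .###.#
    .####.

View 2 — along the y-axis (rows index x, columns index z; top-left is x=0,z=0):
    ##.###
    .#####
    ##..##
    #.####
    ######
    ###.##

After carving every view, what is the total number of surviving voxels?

before carving: 216 voxels (6×6×6)
carve view 1 (along x, YZ-mask fill 26/36): 156 voxels remain
carve view 2 (along y, XZ-mask fill 30/36): 128 voxels remain

|visual hull| = 128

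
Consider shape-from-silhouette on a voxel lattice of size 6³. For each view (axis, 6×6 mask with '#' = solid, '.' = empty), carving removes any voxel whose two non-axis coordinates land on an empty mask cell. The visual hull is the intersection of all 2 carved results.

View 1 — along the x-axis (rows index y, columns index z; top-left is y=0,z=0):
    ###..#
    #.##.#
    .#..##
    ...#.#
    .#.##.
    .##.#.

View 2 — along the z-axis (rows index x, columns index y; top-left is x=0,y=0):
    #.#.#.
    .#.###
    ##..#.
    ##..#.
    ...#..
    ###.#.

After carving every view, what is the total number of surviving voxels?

initial block: 6^3 = 216
  1. axis=0 (YZ plane), |mask|=19  ⇒  voxels=114
  2. axis=2 (XY plane), |mask|=18  ⇒  voxels=60

60 voxels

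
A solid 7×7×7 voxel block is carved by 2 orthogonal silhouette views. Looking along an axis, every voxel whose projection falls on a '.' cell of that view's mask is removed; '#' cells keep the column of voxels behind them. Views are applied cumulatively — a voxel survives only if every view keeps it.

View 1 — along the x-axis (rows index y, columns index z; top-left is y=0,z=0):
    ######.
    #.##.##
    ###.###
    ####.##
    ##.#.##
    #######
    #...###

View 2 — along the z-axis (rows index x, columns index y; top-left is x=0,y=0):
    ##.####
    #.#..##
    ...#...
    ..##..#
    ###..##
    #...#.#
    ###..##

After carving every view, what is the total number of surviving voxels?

remaining voxels: 149

initial block: 7^3 = 343
step 1: project along x, AND mask (39/49) → |grid| = 273
step 2: project along z, AND mask (27/49) → |grid| = 149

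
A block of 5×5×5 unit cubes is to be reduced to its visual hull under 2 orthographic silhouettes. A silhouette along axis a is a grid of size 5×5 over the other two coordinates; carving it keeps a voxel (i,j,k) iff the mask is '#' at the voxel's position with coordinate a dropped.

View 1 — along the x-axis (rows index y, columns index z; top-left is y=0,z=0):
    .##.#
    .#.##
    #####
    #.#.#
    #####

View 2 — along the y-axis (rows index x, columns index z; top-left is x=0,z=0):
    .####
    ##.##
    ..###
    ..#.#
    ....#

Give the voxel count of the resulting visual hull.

start: 5×5×5 = 125 voxels
V1 x: intersect with YZ mask (19 set) -- 95 left
V2 y: intersect with XZ mask (14 set) -- 57 left

remaining voxels: 57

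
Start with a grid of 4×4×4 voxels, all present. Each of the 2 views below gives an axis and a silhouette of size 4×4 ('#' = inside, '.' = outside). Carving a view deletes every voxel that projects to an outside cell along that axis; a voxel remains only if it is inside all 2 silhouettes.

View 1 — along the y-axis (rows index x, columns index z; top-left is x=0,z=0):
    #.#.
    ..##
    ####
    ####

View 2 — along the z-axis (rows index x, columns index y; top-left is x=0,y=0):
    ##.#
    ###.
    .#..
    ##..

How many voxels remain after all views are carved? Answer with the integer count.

24 voxels

before carving: 64 voxels (4×4×4)
step 1: project along y, AND mask (12/16) → |grid| = 48
step 2: project along z, AND mask (9/16) → |grid| = 24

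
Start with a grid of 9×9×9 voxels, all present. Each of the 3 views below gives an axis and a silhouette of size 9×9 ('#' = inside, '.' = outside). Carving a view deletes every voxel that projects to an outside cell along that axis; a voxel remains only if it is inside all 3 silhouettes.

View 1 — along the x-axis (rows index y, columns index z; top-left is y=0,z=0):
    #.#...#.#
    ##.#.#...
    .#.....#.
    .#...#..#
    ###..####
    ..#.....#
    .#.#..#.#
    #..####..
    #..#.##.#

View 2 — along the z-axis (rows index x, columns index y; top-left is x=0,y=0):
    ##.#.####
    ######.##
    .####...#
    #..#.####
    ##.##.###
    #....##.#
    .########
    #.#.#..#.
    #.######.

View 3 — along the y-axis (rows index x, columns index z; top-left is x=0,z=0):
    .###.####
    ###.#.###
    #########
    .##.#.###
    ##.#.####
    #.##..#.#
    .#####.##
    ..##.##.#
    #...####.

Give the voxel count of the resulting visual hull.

|visual hull| = 170

full grid |V| = 729
carve view 1 (along x, YZ-mask fill 36/81): 324 voxels remain
carve view 2 (along z, XY-mask fill 56/81): 227 voxels remain
carve view 3 (along y, XZ-mask fill 58/81): 170 voxels remain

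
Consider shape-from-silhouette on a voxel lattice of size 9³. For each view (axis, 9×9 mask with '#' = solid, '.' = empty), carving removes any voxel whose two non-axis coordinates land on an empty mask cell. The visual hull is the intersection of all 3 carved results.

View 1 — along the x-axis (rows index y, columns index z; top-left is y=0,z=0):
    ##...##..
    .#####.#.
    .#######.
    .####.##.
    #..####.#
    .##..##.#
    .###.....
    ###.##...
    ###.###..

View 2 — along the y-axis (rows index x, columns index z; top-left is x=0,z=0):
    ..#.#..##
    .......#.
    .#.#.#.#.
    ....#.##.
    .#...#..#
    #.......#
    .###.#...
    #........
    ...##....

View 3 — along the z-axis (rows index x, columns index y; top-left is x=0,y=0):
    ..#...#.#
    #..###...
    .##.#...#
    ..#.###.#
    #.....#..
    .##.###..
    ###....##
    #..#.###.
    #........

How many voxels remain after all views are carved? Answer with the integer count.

voxel count = 51

before carving: 729 voxels (9×9×9)
[1] x-view keeps 48 columns → grid now 432
[2] y-view keeps 24 columns → grid now 124
[3] z-view keeps 34 columns → grid now 51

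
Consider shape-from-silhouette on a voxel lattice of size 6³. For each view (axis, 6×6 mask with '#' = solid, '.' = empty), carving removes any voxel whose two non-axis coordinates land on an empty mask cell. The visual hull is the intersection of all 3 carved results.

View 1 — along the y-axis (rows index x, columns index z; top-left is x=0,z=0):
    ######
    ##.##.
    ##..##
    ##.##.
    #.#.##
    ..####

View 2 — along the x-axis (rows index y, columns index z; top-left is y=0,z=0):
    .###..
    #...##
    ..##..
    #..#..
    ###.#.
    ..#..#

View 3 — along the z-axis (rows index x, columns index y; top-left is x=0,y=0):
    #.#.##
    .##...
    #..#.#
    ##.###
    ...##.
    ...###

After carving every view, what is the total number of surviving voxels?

|visual hull| = 35

before carving: 216 voxels (6×6×6)
after view 1 [y-axis, 26 of 36 cells solid] → remaining = 156
after view 2 [x-axis, 16 of 36 cells solid] → remaining = 67
after view 3 [z-axis, 19 of 36 cells solid] → remaining = 35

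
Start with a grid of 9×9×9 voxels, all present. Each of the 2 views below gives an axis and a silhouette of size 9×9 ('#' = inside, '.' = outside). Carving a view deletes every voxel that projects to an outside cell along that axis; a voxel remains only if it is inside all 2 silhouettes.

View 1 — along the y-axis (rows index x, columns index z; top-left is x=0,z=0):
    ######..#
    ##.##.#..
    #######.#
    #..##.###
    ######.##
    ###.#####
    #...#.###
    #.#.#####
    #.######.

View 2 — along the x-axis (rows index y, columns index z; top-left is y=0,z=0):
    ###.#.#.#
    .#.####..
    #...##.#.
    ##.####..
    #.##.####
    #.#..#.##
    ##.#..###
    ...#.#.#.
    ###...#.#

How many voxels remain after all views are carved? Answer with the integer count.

start: 9×9×9 = 729 voxels
after view 1 [y-axis, 61 of 81 cells solid] → remaining = 549
after view 2 [x-axis, 47 of 81 cells solid] → remaining = 321

remaining voxels: 321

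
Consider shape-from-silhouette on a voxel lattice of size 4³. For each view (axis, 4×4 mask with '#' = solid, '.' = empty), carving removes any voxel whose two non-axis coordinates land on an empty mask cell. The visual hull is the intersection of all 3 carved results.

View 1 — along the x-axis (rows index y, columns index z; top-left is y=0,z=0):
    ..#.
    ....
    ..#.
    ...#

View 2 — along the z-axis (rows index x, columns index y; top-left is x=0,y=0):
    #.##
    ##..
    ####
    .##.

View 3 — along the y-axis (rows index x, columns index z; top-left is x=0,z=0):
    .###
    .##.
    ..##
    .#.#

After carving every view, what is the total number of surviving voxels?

before carving: 64 voxels (4×4×4)
V1 x: intersect with YZ mask (3 set) -- 12 left
V2 z: intersect with XY mask (11 set) -- 8 left
V3 y: intersect with XZ mask (9 set) -- 7 left

|visual hull| = 7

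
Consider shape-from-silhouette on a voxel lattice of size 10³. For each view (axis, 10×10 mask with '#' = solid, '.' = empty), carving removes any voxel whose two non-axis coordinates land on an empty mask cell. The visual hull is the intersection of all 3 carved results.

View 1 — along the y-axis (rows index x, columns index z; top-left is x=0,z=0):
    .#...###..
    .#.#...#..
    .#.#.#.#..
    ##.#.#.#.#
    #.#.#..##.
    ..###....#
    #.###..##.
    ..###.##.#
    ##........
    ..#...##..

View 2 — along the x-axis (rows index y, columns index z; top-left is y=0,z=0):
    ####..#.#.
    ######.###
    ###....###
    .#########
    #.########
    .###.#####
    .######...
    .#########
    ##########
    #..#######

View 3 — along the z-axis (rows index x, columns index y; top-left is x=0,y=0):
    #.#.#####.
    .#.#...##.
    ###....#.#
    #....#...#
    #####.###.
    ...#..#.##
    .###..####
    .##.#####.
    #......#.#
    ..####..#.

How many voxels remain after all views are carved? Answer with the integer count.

|visual hull| = 195

start: 10×10×10 = 1000 voxels
V1 y: intersect with XZ mask (43 set) -- 430 left
V2 x: intersect with YZ mask (80 set) -- 345 left
V3 z: intersect with XY mask (53 set) -- 195 left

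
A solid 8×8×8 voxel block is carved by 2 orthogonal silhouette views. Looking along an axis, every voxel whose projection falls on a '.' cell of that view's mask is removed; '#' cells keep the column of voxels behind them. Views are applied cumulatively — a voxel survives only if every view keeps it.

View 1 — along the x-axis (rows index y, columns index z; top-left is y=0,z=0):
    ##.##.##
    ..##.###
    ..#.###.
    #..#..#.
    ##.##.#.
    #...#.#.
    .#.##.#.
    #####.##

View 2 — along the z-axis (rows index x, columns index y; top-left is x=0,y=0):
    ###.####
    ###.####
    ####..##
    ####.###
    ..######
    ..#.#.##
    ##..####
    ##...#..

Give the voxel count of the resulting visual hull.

before carving: 512 voxels (8×8×8)
step 1: project along x, AND mask (37/64) → |grid| = 296
step 2: project along z, AND mask (46/64) → |grid| = 219

219 voxels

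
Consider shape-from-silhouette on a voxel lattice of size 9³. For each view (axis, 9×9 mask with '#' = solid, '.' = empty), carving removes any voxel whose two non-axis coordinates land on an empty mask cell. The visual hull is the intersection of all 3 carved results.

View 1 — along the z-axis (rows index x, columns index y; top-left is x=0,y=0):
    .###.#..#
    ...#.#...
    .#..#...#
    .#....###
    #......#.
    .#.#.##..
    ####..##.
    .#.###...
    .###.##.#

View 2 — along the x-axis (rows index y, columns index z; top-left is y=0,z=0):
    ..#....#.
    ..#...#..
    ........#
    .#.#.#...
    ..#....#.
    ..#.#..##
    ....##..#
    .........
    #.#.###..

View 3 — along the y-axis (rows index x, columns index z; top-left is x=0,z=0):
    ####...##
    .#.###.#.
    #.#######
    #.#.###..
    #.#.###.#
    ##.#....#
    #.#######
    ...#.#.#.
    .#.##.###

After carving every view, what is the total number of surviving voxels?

remaining voxels: 62

initial block: 9^3 = 729
V1 z: intersect with XY mask (36 set) -- 324 left
V2 x: intersect with YZ mask (22 set) -- 95 left
V3 y: intersect with XZ mask (51 set) -- 62 left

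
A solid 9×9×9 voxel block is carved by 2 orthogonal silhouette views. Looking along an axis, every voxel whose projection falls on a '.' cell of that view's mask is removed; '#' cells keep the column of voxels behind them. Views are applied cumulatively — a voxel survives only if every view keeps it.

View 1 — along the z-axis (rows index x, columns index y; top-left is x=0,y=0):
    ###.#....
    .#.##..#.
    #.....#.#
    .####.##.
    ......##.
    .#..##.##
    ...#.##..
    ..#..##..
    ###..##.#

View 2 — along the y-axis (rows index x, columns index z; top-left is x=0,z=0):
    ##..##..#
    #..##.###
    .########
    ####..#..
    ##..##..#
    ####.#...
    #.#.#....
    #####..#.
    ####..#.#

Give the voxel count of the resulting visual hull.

remaining voxels: 196

initial block: 9^3 = 729
after view 1 [z-axis, 36 of 81 cells solid] → remaining = 324
after view 2 [y-axis, 49 of 81 cells solid] → remaining = 196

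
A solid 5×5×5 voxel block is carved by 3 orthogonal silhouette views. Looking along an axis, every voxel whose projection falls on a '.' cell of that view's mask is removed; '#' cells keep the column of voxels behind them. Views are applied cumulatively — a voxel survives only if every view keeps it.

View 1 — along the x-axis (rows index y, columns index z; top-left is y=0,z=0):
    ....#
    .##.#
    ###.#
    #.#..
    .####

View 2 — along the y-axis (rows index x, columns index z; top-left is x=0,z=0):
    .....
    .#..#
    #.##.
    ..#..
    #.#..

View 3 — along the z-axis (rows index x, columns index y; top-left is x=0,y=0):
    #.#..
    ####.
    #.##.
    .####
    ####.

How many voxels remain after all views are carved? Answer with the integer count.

remaining voxels: 18

before carving: 125 voxels (5×5×5)
[1] x-view keeps 14 columns → grid now 70
[2] y-view keeps 8 columns → grid now 24
[3] z-view keeps 17 columns → grid now 18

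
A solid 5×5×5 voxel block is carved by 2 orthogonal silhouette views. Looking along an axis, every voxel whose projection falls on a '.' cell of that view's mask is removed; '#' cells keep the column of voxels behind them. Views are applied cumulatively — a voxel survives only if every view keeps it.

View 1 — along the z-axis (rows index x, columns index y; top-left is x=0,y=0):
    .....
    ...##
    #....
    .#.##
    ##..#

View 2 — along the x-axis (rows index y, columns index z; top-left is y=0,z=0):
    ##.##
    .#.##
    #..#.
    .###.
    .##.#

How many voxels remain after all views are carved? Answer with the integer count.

voxel count = 29

start: 5×5×5 = 125 voxels
after view 1 [z-axis, 9 of 25 cells solid] → remaining = 45
after view 2 [x-axis, 15 of 25 cells solid] → remaining = 29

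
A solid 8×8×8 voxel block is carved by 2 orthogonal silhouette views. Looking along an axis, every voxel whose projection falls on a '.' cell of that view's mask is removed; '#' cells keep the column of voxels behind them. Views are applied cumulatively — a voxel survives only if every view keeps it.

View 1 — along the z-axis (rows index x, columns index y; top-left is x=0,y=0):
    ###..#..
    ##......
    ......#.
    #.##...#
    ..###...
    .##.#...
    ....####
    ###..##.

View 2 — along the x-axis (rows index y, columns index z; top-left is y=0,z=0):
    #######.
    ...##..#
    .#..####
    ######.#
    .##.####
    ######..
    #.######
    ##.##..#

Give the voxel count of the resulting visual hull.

146 voxels

before carving: 512 voxels (8×8×8)
  1. axis=2 (XY plane), |mask|=26  ⇒  voxels=208
  2. axis=0 (YZ plane), |mask|=46  ⇒  voxels=146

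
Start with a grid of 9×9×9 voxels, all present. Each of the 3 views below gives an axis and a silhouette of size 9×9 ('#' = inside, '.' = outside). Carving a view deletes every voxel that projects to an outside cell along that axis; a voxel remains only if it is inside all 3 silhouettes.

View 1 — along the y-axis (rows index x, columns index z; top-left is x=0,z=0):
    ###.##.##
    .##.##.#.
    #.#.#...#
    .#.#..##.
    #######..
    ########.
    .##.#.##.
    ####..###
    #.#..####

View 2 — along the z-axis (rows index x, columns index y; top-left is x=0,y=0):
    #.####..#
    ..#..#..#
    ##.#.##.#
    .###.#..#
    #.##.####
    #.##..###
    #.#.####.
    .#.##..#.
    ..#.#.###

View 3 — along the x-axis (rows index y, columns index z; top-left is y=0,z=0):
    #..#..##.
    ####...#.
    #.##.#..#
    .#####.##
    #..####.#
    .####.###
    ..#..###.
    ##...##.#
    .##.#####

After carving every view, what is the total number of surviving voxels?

176 voxels

initial block: 9^3 = 729
  1. axis=1 (XZ plane), |mask|=53  ⇒  voxels=477
  2. axis=2 (XY plane), |mask|=48  ⇒  voxels=286
  3. axis=0 (YZ plane), |mask|=50  ⇒  voxels=176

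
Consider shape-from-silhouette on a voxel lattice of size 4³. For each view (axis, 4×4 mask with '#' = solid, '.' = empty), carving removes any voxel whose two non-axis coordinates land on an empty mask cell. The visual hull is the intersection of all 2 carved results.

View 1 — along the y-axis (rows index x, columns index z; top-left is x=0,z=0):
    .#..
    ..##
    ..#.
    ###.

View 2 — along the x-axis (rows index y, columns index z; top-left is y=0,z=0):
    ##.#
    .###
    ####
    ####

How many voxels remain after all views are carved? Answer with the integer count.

before carving: 64 voxels (4×4×4)
step 1: project along y, AND mask (7/16) → |grid| = 28
step 2: project along x, AND mask (14/16) → |grid| = 24

voxel count = 24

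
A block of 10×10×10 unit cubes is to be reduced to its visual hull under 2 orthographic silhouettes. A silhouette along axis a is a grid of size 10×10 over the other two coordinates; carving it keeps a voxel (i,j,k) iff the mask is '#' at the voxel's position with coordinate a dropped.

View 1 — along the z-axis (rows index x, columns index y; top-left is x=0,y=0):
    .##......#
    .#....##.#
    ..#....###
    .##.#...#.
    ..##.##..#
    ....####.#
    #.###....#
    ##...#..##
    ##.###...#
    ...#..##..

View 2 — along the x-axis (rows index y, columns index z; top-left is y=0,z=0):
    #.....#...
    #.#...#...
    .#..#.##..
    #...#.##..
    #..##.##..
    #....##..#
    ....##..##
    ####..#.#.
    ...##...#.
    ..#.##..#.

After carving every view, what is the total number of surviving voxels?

174 voxels

before carving: 1000 voxels (10×10×10)
  1. axis=2 (XY plane), |mask|=44  ⇒  voxels=440
  2. axis=0 (YZ plane), |mask|=39  ⇒  voxels=174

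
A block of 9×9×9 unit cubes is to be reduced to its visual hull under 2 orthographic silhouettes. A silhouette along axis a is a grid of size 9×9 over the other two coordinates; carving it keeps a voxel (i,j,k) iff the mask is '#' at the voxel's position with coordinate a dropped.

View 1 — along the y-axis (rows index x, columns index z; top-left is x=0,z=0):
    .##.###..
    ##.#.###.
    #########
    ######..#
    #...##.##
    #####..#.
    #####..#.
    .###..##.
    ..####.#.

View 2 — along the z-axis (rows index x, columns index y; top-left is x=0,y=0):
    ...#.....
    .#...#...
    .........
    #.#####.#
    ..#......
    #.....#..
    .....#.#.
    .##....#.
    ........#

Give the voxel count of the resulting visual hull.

voxel count = 115

before carving: 729 voxels (9×9×9)
  1. axis=1 (XZ plane), |mask|=54  ⇒  voxels=486
  2. axis=2 (XY plane), |mask|=19  ⇒  voxels=115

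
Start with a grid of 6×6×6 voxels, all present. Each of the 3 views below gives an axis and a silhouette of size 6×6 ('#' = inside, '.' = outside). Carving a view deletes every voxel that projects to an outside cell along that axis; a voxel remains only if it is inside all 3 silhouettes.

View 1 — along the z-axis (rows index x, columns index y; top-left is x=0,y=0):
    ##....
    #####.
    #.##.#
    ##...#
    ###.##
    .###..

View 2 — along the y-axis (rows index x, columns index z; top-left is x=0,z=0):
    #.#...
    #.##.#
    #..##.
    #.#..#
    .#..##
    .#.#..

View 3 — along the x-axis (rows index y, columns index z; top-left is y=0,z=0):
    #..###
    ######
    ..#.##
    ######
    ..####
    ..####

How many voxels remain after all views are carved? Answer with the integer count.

remaining voxels: 50

full grid |V| = 216
  1. axis=2 (XY plane), |mask|=22  ⇒  voxels=132
  2. axis=1 (XZ plane), |mask|=17  ⇒  voxels=66
  3. axis=0 (YZ plane), |mask|=27  ⇒  voxels=50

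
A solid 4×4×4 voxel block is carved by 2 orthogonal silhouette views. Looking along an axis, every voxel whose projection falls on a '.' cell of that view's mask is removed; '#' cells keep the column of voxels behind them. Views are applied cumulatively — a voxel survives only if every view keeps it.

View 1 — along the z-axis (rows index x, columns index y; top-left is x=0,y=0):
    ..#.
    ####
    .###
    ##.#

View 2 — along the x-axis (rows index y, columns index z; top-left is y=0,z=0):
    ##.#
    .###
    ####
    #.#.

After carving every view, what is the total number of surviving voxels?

start: 4×4×4 = 64 voxels
step 1: project along z, AND mask (11/16) → |grid| = 44
step 2: project along x, AND mask (12/16) → |grid| = 33

voxel count = 33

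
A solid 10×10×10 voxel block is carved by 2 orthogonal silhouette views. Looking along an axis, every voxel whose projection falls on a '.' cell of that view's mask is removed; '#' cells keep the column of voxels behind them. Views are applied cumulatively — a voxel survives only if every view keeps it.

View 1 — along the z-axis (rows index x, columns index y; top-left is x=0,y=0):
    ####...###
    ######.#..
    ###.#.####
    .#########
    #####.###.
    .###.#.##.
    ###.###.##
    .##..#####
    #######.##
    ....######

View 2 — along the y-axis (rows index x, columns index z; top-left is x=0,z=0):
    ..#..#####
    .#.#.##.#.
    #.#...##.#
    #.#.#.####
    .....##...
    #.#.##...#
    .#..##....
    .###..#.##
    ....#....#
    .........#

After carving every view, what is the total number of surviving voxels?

316 voxels

initial block: 10^3 = 1000
  1. axis=2 (XY plane), |mask|=75  ⇒  voxels=750
  2. axis=1 (XZ plane), |mask|=42  ⇒  voxels=316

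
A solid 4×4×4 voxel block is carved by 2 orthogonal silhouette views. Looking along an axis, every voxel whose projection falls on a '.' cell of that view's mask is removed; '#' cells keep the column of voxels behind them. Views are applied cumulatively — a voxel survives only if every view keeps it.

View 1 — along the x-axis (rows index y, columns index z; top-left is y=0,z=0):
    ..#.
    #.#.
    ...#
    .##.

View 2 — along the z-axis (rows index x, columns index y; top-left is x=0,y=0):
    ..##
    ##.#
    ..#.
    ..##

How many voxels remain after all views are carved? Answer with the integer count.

initial block: 4^3 = 64
after view 1 [x-axis, 6 of 16 cells solid] → remaining = 24
after view 2 [z-axis, 8 of 16 cells solid] → remaining = 12

remaining voxels: 12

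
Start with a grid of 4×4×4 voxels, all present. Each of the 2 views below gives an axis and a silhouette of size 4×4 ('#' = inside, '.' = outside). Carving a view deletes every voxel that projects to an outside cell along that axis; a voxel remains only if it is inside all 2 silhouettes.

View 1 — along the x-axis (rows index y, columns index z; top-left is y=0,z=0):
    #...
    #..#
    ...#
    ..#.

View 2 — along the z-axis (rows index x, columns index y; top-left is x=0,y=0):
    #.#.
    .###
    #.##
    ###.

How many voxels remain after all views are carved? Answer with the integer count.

voxel count = 13

initial block: 4^3 = 64
step 1: project along x, AND mask (5/16) → |grid| = 20
step 2: project along z, AND mask (11/16) → |grid| = 13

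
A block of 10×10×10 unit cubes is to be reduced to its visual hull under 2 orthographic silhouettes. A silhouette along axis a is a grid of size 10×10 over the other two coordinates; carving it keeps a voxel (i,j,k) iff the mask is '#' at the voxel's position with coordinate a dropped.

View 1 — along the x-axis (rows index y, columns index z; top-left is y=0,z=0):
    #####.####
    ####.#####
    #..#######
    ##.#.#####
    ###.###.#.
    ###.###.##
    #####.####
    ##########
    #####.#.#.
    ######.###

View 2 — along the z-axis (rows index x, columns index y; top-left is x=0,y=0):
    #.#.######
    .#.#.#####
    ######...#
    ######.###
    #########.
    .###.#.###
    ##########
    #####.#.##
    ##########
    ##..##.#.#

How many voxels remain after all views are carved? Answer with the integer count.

start: 10×10×10 = 1000 voxels
carve view 1 (along x, YZ-mask fill 84/100): 840 voxels remain
carve view 2 (along z, XY-mask fill 81/100): 680 voxels remain

voxel count = 680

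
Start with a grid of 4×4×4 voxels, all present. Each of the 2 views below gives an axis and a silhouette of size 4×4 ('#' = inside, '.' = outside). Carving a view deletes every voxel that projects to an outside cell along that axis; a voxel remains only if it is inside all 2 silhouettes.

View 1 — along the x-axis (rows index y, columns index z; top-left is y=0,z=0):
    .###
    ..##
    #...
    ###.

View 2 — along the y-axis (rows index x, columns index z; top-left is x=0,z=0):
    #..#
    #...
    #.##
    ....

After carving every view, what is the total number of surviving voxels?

voxel count = 13

full grid |V| = 64
[1] x-view keeps 9 columns → grid now 36
[2] y-view keeps 6 columns → grid now 13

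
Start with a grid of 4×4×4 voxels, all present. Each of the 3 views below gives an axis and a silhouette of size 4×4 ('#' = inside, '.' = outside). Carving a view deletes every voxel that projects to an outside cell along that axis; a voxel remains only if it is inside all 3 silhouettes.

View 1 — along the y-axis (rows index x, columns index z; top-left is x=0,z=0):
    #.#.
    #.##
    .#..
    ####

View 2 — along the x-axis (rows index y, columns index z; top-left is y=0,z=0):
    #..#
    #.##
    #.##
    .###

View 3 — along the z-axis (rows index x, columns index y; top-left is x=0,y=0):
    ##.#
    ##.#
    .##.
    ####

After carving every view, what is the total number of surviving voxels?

|visual hull| = 22

start: 4×4×4 = 64 voxels
  1. axis=1 (XZ plane), |mask|=10  ⇒  voxels=40
  2. axis=0 (YZ plane), |mask|=11  ⇒  voxels=28
  3. axis=2 (XY plane), |mask|=12  ⇒  voxels=22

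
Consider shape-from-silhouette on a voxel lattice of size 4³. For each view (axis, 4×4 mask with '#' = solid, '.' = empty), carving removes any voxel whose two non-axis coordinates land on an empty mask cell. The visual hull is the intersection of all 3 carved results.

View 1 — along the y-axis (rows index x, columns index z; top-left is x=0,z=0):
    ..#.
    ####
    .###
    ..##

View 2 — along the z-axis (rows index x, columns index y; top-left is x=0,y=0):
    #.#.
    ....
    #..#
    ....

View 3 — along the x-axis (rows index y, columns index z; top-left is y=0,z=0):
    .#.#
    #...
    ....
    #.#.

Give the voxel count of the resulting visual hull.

start: 4×4×4 = 64 voxels
  1. axis=1 (XZ plane), |mask|=10  ⇒  voxels=40
  2. axis=2 (XY plane), |mask|=4  ⇒  voxels=8
  3. axis=0 (YZ plane), |mask|=5  ⇒  voxels=3

remaining voxels: 3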